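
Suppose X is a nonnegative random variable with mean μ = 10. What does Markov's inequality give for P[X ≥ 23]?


μ = E[X] = 10, a = 23.
Markov: P[X ≥ 23] ≤ μ/a = (10)/23 = 10/23.
Numerically: ≈ 0.435.
(Since a = 23 > μ = 10.000, the bound 10/23 is < 1 and informative.)

P[X ≥ 23] ≤ 10/23 ≈ 0.435.


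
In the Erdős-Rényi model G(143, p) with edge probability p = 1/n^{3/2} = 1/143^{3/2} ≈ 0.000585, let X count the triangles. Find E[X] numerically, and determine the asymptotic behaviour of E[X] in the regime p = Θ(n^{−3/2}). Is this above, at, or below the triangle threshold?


Number of potential triangles: C(143, 3) = 477191.
Each occurs with probability p³ ≈ (0.000585)³ ≈ 1.99981e-10.
By linearity: E[X] = C(143, 3)·p³ ≈ 477191 · 1.99981e-10 ≈ 0.000.
Since α = 3/2 > 1, p = c/n^{3/2} = o(1/n) is below the triangle threshold p ~ 1/n. Asymptotically E[X] ~ (c³/6)·n^{3(1−α)} = (1³/6)·n^{-1.5} → 0, so by Markov's inequality G has no triangles w.h.p.

E[X] ≈ 0.000; in regime p = Θ(1/n^{3/2}) E[X] tends to 0 (below the triangle threshold p ~ 1/n).


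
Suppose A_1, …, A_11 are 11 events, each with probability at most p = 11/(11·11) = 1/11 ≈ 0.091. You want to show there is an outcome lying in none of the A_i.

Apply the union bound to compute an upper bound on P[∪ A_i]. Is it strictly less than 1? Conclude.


Union bound: P[∪_{i=1}^{11} A_i] ≤ Σ_i P[A_i] ≤ 11·p = 11·(1/11) = 1.
Numerically: 1 ≈ 1.000.
Is 1 < 1? NO.
Since the bound 1 is ≥ 1, the union bound is uninformative here; it does NOT by itself certify existence.

11·p = 1 ≈ 1.000; existence NOT certified by the union bound.


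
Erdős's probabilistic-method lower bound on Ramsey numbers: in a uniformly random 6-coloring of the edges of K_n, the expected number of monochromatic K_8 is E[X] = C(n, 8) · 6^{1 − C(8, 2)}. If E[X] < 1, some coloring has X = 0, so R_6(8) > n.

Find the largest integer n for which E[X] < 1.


We need C(n, 8) · 6^{1 − 28} < 1, i.e. C(n, 8) < 6^{28 − 1} = 1023490369077469249536.
Check values of n near the boundary:
  n = 1594: C(1594, 8) = 1015652773590544255167; 1015652773590544255167 < 1023490369077469249536? YES
  n = 1595: C(1595, 8) = 1020772636343363633895; 1020772636343363633895 < 1023490369077469249536? YES
  n = 1596: C(1596, 8) = 1025915067760710553965; 1025915067760710553965 < 1023490369077469249536? NO
  n = 1597: C(1597, 8) = 1031080153060953275445; 1031080153060953275445 < 1023490369077469249536? NO
  n = 1598: C(1598, 8) = 1036267977730442348529; 1036267977730442348529 < 1023490369077469249536? NO
The largest n with C(n, 8) < 1023490369077469249536 is n = 1595 (where E[X] = 113419181815929292655/113721152119718805504 ≈ 0.9973). Hence R_6(8) > 1595, i.e. R_6(8) ≥ 1596.

Largest n = 1595; hence R_6(8) > 1595.


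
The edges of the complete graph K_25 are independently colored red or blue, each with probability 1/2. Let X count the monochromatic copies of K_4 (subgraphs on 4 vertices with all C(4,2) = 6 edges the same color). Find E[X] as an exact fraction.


Let X = Σ_S X_S over the C(25, 4) = 12650 subsets S of size 4, where X_S = 1 if the K_4 on S is monochromatic.
For a fixed S, the K_4 on S has C(4, 2) = 6 edges. P[all 6 edges red] = (1/2)^6, and likewise for blue, so P[monochromatic] = 2·(1/2)^6 = 2^{1 − 6} = 1/32.
Summing: E[X] = C(25, 4) · 2^{1 − 6} = 12650 · 1/32 = 6325/16.
Numerically: E[X] ≈ 395.31250.

E[X] = C(25,4)·2^(1−C(4,2)) = 6325/16 ≈ 395.31250.


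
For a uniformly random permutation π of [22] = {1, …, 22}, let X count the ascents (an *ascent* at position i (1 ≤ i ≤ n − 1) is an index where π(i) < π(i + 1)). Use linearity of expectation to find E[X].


Write X = Σ X_I over i = 1, …, 21, with X_I the indicator of one ascent.
There are 21 indicators.
For each fixed i, the pair (π(i), π(i+1)) is a uniformly random ordered pair of distinct values from {1, …, 22}; by symmetry P[π(i) < π(i+1)] = 1/2.
By linearity: E[X] = 21 · (1/2) = (22 − 1) · (1/2) = 21/2 ≈ 10.500.

E[X] = 21/2 = 10.500.


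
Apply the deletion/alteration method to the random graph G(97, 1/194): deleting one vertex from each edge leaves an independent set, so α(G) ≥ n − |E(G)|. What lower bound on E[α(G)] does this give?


E[|E(G)|] = C(97, 2)·p = 4656 · (1/194) = 24.
E[α(G)] ≥ n − E[|E(G)|] = 97 − 24 = 73.
Numerically: ≈ 73.000000.
(This is only a lower bound; the true E[α(G)] may be larger.)

E[α(G)] ≥ 73 ≈ 73.000000.


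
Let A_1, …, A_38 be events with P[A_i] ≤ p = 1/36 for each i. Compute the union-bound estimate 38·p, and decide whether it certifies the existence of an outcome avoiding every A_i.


Union bound: P[∪_{i=1}^{38} A_i] ≤ Σ_i P[A_i] ≤ 38·p = 38·(1/36) = 19/18.
Numerically: 19/18 ≈ 1.05556.
Is 19/18 < 1? NO.
Since the bound 19/18 is ≥ 1, the union bound is uninformative here; it does NOT by itself certify existence.

38·p = 19/18 ≈ 1.05556; existence NOT certified by the union bound.


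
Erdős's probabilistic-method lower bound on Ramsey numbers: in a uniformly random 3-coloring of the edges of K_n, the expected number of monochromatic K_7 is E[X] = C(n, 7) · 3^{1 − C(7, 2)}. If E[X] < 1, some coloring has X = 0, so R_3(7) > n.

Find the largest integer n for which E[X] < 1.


We need C(n, 7) · 3^{1 − 21} < 1, i.e. C(n, 7) < 3^{21 − 1} = 3486784401.
Check values of n near the boundary:
  n = 75: C(75, 7) = 1984829850; 1984829850 < 3486784401? YES
  n = 76: C(76, 7) = 2186189400; 2186189400 < 3486784401? YES
  n = 77: C(77, 7) = 2404808340; 2404808340 < 3486784401? YES
  n = 78: C(78, 7) = 2641902120; 2641902120 < 3486784401? YES
  n = 79: C(79, 7) = 2898753715; 2898753715 < 3486784401? YES
  n = 80: C(80, 7) = 3176716400; 3176716400 < 3486784401? YES
  n = 81: C(81, 7) = 3477216600; 3477216600 < 3486784401? YES
  n = 82: C(82, 7) = 3801756816; 3801756816 < 3486784401? NO
The largest n with C(n, 7) < 3486784401 is n = 81 (where E[X] = 42928600/43046721 ≈ 0.99726). Hence R_3(7) > 81, i.e. R_3(7) ≥ 82.

Largest n = 81; hence R_3(7) > 81.


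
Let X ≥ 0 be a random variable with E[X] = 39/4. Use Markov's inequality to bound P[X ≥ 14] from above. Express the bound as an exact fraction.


μ = E[X] = 39/4, a = 14.
Markov: P[X ≥ 14] ≤ μ/a = (39/4)/14 = 39/56.
Numerically: ≈ 0.696.
(Since a = 14 > μ = 9.750, the bound 39/56 is < 1 and informative.)

P[X ≥ 14] ≤ 39/56 ≈ 0.696.


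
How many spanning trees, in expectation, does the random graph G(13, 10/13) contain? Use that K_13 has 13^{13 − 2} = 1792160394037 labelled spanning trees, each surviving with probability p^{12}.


K_13 has 13^{13 − 2} = 1792160394037 labelled spanning trees.
For each such spanning tree H, let X_H = 1 if all 12 edges of H are present in G. Then P[X_H = 1] = p^{12} = (10/13)^{12} = 1000000000000/23298085122481.
Summing the indicators: E[X] = Σ_H E[X_H] = 1792160394037 · p^{12} = 1792160394037 · 1000000000000/23298085122481 = 1000000000000/13.
Numerically: E[X] ≈ 7.692e+10.

E[X] = 1792160394037 · (10/13)^{12} = 1000000000000/13 ≈ 7.692e+10.


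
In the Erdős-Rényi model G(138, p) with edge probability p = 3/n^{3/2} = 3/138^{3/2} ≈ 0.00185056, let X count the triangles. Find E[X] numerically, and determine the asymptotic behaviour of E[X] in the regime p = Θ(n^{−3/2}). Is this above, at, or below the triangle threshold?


Number of potential triangles: C(138, 3) = 428536.
Each occurs with probability p³ ≈ (0.00185056)³ ≈ 6.33735266e-09.
By linearity: E[X] = C(138, 3)·p³ ≈ 428536 · 6.33735266e-09 ≈ 0.002716.
Since α = 3/2 > 1, p = c/n^{3/2} = o(1/n) is below the triangle threshold p ~ 1/n. Asymptotically E[X] ~ (c³/6)·n^{3(1−α)} = (3³/6)·n^{-1.5} → 0, so by Markov's inequality G has no triangles w.h.p.

E[X] ≈ 0.002716; in regime p = Θ(1/n^{3/2}) E[X] tends to 0 (below the triangle threshold p ~ 1/n).


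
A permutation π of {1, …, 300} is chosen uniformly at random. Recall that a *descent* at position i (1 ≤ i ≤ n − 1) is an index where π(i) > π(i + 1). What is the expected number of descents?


Write X = Σ X_I over i = 1, …, 299, with X_I the indicator of one descent.
There are 299 indicators.
For each fixed i, the pair (π(i), π(i+1)) is a uniformly random ordered pair of distinct values from {1, …, 300}; by symmetry P[π(i) > π(i+1)] = 1/2.
By linearity: E[X] = 299 · (1/2) = (300 − 1) · (1/2) = 299/2 ≈ 149.500000.

E[X] = 299/2 = 149.500000.


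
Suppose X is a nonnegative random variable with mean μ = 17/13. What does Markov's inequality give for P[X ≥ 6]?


μ = E[X] = 17/13, a = 6.
Markov: P[X ≥ 6] ≤ μ/a = (17/13)/6 = 17/78.
Numerically: ≈ 0.2179.
(Since a = 6 > μ = 1.3077, the bound 17/78 is < 1 and informative.)

P[X ≥ 6] ≤ 17/78 ≈ 0.2179.


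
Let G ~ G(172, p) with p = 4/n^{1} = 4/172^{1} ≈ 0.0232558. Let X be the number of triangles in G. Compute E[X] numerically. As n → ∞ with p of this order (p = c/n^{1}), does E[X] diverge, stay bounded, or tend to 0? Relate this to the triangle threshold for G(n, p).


Number of potential triangles: C(172, 3) = 833340.
Each occurs with probability p³ ≈ (0.0232558)³ ≈ 1.25775089e-05.
By linearity: E[X] = C(172, 3)·p³ ≈ 833340 · 1.25775089e-05 ≈ 10.481341.
Here α = 1, so p = 4/n is exactly at the triangle threshold p ~ 1/n. Asymptotically E[X] → c³/6 = 4³/6 = 32/3 ≈ 10.666667, a bounded constant. In this regime the triangle count is asymptotically Poisson(c³/6).

E[X] ≈ 10.481341; in regime p = Θ(1/n^{1}) E[X] stays bounded (at the triangle threshold p ~ 1/n).


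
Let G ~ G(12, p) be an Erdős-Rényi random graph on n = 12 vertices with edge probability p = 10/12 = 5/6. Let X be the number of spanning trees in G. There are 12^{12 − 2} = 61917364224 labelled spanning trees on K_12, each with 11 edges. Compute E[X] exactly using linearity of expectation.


K_12 has 12^{12 − 2} = 61917364224 labelled spanning trees.
For each such spanning tree H, let X_H = 1 if all 11 edges of H are present in G. Then P[X_H = 1] = p^{11} = (5/6)^{11} = 48828125/362797056.
Summing the indicators: E[X] = Σ_H E[X_H] = 61917364224 · p^{11} = 61917364224 · 48828125/362797056 = 25000000000/3.
Numerically: E[X] ≈ 8.333e+09.

E[X] = 61917364224 · (5/6)^{11} = 25000000000/3 ≈ 8.333e+09.


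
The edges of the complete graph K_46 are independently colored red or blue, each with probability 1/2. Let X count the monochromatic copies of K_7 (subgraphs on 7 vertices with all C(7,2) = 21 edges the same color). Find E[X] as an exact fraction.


Let X = Σ_S X_S over the C(46, 7) = 53524680 subsets S of size 7, where X_S = 1 if the K_7 on S is monochromatic.
For a fixed S, the K_7 on S has C(7, 2) = 21 edges. P[all 21 edges red] = (1/2)^21, and likewise for blue, so P[monochromatic] = 2·(1/2)^21 = 2^{1 − 21} = 1/1048576.
Summing: E[X] = C(46, 7) · 2^{1 − 21} = 53524680 · 1/1048576 = 6690585/131072.
Numerically: E[X] ≈ 51.045113.

E[X] = C(46,7)·2^(1−C(7,2)) = 6690585/131072 ≈ 51.045113.


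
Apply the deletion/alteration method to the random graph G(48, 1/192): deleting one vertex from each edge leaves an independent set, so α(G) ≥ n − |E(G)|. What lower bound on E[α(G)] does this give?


E[|E(G)|] = C(48, 2)·p = 1128 · (1/192) = 47/8.
E[α(G)] ≥ n − E[|E(G)|] = 48 − 47/8 = 337/8.
Numerically: ≈ 42.125000.
(This is only a lower bound; the true E[α(G)] may be larger.)

E[α(G)] ≥ 337/8 ≈ 42.125000.


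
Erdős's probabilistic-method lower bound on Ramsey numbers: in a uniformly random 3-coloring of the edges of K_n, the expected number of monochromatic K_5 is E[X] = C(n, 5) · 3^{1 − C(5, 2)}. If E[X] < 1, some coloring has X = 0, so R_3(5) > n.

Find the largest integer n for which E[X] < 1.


We need C(n, 5) · 3^{1 − 10} < 1, i.e. C(n, 5) < 3^{10 − 1} = 19683.
Check values of n near the boundary:
  n = 16: C(16, 5) = 4368; 4368 < 19683? YES
  n = 17: C(17, 5) = 6188; 6188 < 19683? YES
  n = 18: C(18, 5) = 8568; 8568 < 19683? YES
  n = 19: C(19, 5) = 11628; 11628 < 19683? YES
  n = 20: C(20, 5) = 15504; 15504 < 19683? YES
  n = 21: C(21, 5) = 20349; 20349 < 19683? NO
  n = 22: C(22, 5) = 26334; 26334 < 19683? NO
The largest n with C(n, 5) < 19683 is n = 20 (where E[X] = 5168/6561 ≈ 0.7877). Hence R_3(5) > 20, i.e. R_3(5) ≥ 21.

Largest n = 20; hence R_3(5) > 20.


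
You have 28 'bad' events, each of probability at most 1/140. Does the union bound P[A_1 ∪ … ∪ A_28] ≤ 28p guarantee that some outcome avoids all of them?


Union bound: P[∪_{i=1}^{28} A_i] ≤ Σ_i P[A_i] ≤ 28·p = 28·(1/140) = 1/5.
Numerically: 1/5 ≈ 0.2000.
Is 1/5 < 1? YES.
Since P[∪ A_i] ≤ 1/5 < 1, the complement has P[∩ A_i^c] ≥ 1 − 1/5 = 4/5 > 0, so some outcome avoids every A_i.

28·p = 1/5 ≈ 0.2000; existence CERTIFIED by the union bound.


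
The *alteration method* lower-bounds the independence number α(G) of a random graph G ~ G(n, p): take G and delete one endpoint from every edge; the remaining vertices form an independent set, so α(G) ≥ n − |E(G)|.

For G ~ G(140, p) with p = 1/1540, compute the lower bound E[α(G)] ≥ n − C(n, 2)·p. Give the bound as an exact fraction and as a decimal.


E[|E(G)|] = C(140, 2)·p = 9730 · (1/1540) = 139/22.
E[α(G)] ≥ n − E[|E(G)|] = 140 − 139/22 = 2941/22.
Numerically: ≈ 133.6818.
(This is only a lower bound; the true E[α(G)] may be larger.)

E[α(G)] ≥ 2941/22 ≈ 133.6818.


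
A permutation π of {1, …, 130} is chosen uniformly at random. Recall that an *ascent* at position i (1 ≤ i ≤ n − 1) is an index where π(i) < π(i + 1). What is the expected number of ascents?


Write X = Σ X_I over i = 1, …, 129, with X_I the indicator of one ascent.
There are 129 indicators.
For each fixed i, the pair (π(i), π(i+1)) is a uniformly random ordered pair of distinct values from {1, …, 130}; by symmetry P[π(i) < π(i+1)] = 1/2.
By linearity: E[X] = 129 · (1/2) = (130 − 1) · (1/2) = 129/2 ≈ 64.500.

E[X] = 129/2 = 64.500.


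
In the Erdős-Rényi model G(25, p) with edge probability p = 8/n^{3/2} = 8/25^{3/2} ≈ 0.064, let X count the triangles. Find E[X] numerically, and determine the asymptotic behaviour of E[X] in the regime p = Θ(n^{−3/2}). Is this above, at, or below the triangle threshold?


Number of potential triangles: C(25, 3) = 2300.
Each occurs with probability p³ ≈ (0.064)³ ≈ 2.62144e-04.
By linearity: E[X] = C(25, 3)·p³ ≈ 2300 · 2.62144e-04 ≈ 0.603.
Since α = 3/2 > 1, p = c/n^{3/2} = o(1/n) is below the triangle threshold p ~ 1/n. Asymptotically E[X] ~ (c³/6)·n^{3(1−α)} = (8³/6)·n^{-1.5} → 0, so by Markov's inequality G has no triangles w.h.p.

E[X] ≈ 0.603; in regime p = Θ(1/n^{3/2}) E[X] tends to 0 (below the triangle threshold p ~ 1/n).


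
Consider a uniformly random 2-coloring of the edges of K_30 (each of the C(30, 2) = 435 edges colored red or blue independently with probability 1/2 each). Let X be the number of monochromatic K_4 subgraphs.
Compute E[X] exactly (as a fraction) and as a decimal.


Let X = Σ_S X_S over the C(30, 4) = 27405 subsets S of size 4, where X_S = 1 if the K_4 on S is monochromatic.
For a fixed S, the K_4 on S has C(4, 2) = 6 edges. P[all 6 edges red] = (1/2)^6, and likewise for blue, so P[monochromatic] = 2·(1/2)^6 = 2^{1 − 6} = 1/32.
Summing: E[X] = C(30, 4) · 2^{1 − 6} = 27405 · 1/32 = 27405/32.
Numerically: E[X] ≈ 856.40625.

E[X] = C(30,4)·2^(1−C(4,2)) = 27405/32 ≈ 856.40625.


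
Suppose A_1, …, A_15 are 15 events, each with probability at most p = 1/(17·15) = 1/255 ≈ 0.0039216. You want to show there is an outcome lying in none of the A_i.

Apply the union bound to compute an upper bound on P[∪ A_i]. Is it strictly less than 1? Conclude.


Union bound: P[∪_{i=1}^{15} A_i] ≤ Σ_i P[A_i] ≤ 15·p = 15·(1/255) = 1/17.
Numerically: 1/17 ≈ 0.0588235.
Is 1/17 < 1? YES.
Since P[∪ A_i] ≤ 1/17 < 1, the complement has P[∩ A_i^c] ≥ 1 − 1/17 = 16/17 > 0, so some outcome avoids every A_i.

15·p = 1/17 ≈ 0.0588235; existence CERTIFIED by the union bound.


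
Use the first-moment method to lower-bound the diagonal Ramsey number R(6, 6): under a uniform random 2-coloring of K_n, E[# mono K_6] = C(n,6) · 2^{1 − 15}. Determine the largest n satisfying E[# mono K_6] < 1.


We need C(n, 6) · 2^{1 − 15} < 1, i.e. C(n, 6) < 2^{15 − 1} = 16384.
Check values of n near the boundary:
  n = 16: C(16, 6) = 8008; 8008 < 16384? YES
  n = 17: C(17, 6) = 12376; 12376 < 16384? YES
  n = 18: C(18, 6) = 18564; 18564 < 16384? NO
  n = 19: C(19, 6) = 27132; 27132 < 16384? NO
  n = 20: C(20, 6) = 38760; 38760 < 16384? NO
The largest n with C(n, 6) < 16384 is n = 17 (where E[X] = 1547/2048 ≈ 0.755371). Hence R(6, 6) > 17, i.e. R(6, 6) ≥ 18.

Largest n = 17; hence R(6, 6) > 17.


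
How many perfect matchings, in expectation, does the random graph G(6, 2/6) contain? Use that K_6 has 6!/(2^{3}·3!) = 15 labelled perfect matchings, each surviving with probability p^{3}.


K_6 has 6!/(2^{3}·3!) = 15 labelled perfect matchings.
For each such perfect matching H, let X_H = 1 if all 3 edges of H are present in G. Then P[X_H = 1] = p^{3} = (1/3)^{3} = 1/27.
By linearity of expectation: E[X] = Σ_H E[X_H] = 15 · p^{3} = 15 · 1/27 = 5/9.
Numerically: E[X] ≈ 0.556.

E[X] = 15 · (1/3)^{3} = 5/9 ≈ 0.556.


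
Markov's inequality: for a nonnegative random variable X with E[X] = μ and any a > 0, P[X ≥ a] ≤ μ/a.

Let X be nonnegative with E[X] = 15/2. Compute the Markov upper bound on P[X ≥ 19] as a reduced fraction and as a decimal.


μ = E[X] = 15/2, a = 19.
Markov: P[X ≥ 19] ≤ μ/a = (15/2)/19 = 15/38.
Numerically: ≈ 0.394737.
(Since a = 19 > μ = 7.500000, the bound 15/38 is < 1 and informative.)

P[X ≥ 19] ≤ 15/38 ≈ 0.394737.


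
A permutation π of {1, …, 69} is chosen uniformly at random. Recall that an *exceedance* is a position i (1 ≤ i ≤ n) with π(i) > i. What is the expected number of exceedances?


Write X = Σ_{i=1}^{69} X_i, where X_i = 1_{π(i) > i}.
For each fixed i, π(i) is uniform over {1, …, 69} (marginal of a uniform permutation), so P[π(i) > i] = (n − i)/n. Summing: Σ_{i=1}^{69} (n − i)/n = (0 + 1 + … + 68)/69 = 69(69 − 1)/(2·69) = (69 − 1)/2.
Hence E[X] = Σ_{i=1}^{69} (69 − i)/69 = 34 ≈ 34.000.

E[X] = 34 = 34.000.


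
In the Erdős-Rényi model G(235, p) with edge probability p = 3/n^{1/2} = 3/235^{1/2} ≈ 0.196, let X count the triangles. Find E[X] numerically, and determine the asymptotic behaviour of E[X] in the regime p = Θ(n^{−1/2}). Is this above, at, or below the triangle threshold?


Number of potential triangles: C(235, 3) = 2135445.
Each occurs with probability p³ ≈ (0.196)³ ≈ 7.49483e-03.
By linearity: E[X] = C(235, 3)·p³ ≈ 2135445 · 7.49483e-03 ≈ 16004.804.
Since α = 1/2 < 1, p = c/n^{1/2} ≫ 1/n is above the triangle threshold p ~ 1/n. Asymptotically E[X] ~ (c³/6)·n^{3(1−α)} = (3³/6)·n^{1.5} → ∞; triangles are abundant w.h.p.

E[X] ≈ 16004.804; in regime p = Θ(1/n^{1/2}) E[X] diverges (above the triangle threshold p ~ 1/n).


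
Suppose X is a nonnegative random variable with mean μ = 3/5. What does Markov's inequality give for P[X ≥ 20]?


μ = E[X] = 3/5, a = 20.
Markov: P[X ≥ 20] ≤ μ/a = (3/5)/20 = 3/100.
Numerically: ≈ 0.030000.
(Since a = 20 > μ = 0.600000, the bound 3/100 is < 1 and informative.)

P[X ≥ 20] ≤ 3/100 ≈ 0.030000.


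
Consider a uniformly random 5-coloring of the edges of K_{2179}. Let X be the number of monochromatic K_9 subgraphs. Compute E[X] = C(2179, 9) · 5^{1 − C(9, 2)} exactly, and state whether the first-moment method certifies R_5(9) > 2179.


E[X] = C(2179, 9) · 5^{1 − 36} = 3001701930880099538508560 · 5^{−35} = 3001701930880099538508560/2910383045673370361328125.
As a reduced fraction: E[X] = 600340386176019907701712/582076609134674072265625 ≈ 1.0313769.
Is E[X] < 1? NO.
Since E[X] ≥ 1, the first-moment bound is inconclusive at n = 2179; it does NOT by itself certify R_5(9) > 2179.

E[X] = 600340386176019907701712/582076609134674072265625 ≈ 1.0313769; E[X] ≥ 1; first-moment method inconclusive here.


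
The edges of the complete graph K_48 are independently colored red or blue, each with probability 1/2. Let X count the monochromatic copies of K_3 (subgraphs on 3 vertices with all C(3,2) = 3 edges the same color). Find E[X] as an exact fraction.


Let X = Σ_S X_S over the C(48, 3) = 17296 subsets S of size 3, where X_S = 1 if the K_3 on S is monochromatic.
For a fixed S, the K_3 on S has C(3, 2) = 3 edges. P[all 3 edges red] = (1/2)^3, and likewise for blue, so P[monochromatic] = 2·(1/2)^3 = 2^{1 − 3} = 1/4.
By linearity of expectation: E[X] = C(48, 3) · 2^{1 − 3} = 17296 · 1/4 = 4324.
Numerically: E[X] ≈ 4324.0000.

E[X] = C(48,3)·2^(1−C(3,2)) = 4324 ≈ 4324.0000.


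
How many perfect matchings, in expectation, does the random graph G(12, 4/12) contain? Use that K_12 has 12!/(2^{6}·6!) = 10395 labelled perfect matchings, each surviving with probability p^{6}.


K_12 has 12!/(2^{6}·6!) = 10395 labelled perfect matchings.
For each such perfect matching H, let X_H = 1 if all 6 edges of H are present in G. Then P[X_H = 1] = p^{6} = (1/3)^{6} = 1/729.
By linearity: E[X] = Σ_H E[X_H] = 10395 · p^{6} = 10395 · 1/729 = 385/27.
Numerically: E[X] ≈ 14.26.

E[X] = 10395 · (1/3)^{6} = 385/27 ≈ 14.26.


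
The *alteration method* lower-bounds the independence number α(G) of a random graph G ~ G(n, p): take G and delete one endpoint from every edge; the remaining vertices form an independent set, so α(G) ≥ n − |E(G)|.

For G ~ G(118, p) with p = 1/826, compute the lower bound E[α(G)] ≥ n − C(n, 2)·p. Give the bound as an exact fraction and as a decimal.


E[|E(G)|] = C(118, 2)·p = 6903 · (1/826) = 117/14.
E[α(G)] ≥ n − E[|E(G)|] = 118 − 117/14 = 1535/14.
Numerically: ≈ 109.642857.
(This is only a lower bound; the true E[α(G)] may be larger.)

E[α(G)] ≥ 1535/14 ≈ 109.642857.


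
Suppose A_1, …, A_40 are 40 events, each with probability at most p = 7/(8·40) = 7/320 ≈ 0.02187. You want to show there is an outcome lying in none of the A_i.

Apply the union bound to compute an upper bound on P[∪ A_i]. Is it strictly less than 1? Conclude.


Union bound: P[∪_{i=1}^{40} A_i] ≤ Σ_i P[A_i] ≤ 40·p = 40·(7/320) = 7/8.
Numerically: 7/8 ≈ 0.87500.
Is 7/8 < 1? YES.
Since P[∪ A_i] ≤ 7/8 < 1, the complement has P[∩ A_i^c] ≥ 1 − 7/8 = 1/8 > 0, so some outcome avoids every A_i.

40·p = 7/8 ≈ 0.87500; existence CERTIFIED by the union bound.


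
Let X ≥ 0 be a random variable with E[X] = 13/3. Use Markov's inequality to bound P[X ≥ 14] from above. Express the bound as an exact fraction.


μ = E[X] = 13/3, a = 14.
Markov: P[X ≥ 14] ≤ μ/a = (13/3)/14 = 13/42.
Numerically: ≈ 0.30952.
(Since a = 14 > μ = 4.33333, the bound 13/42 is < 1 and informative.)

P[X ≥ 14] ≤ 13/42 ≈ 0.30952.


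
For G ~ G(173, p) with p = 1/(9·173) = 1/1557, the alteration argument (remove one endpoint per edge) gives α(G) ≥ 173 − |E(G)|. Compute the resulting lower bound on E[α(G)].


E[|E(G)|] = C(173, 2)·p = 14878 · (1/1557) = 86/9.
E[α(G)] ≥ n − E[|E(G)|] = 173 − 86/9 = 1471/9.
Numerically: ≈ 163.4444.
(This is only a lower bound; the true E[α(G)] may be larger.)

E[α(G)] ≥ 1471/9 ≈ 163.4444.


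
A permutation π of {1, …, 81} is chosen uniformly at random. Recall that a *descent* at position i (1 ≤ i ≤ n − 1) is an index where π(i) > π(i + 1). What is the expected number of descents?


Write X = Σ X_I over i = 1, …, 80, with X_I the indicator of one descent.
There are 80 indicators.
For each fixed i, the pair (π(i), π(i+1)) is a uniformly random ordered pair of distinct values from {1, …, 81}; by symmetry P[π(i) > π(i+1)] = 1/2.
By linearity: E[X] = 80 · (1/2) = (81 − 1) · (1/2) = 40 ≈ 40.000000.

E[X] = 40 = 40.000000.


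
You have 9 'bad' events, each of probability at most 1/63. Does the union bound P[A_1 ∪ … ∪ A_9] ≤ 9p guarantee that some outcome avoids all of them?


Union bound: P[∪_{i=1}^{9} A_i] ≤ Σ_i P[A_i] ≤ 9·p = 9·(1/63) = 1/7.
Numerically: 1/7 ≈ 0.1429.
Is 1/7 < 1? YES.
Since P[∪ A_i] ≤ 1/7 < 1, the complement has P[∩ A_i^c] ≥ 1 − 1/7 = 6/7 > 0, so some outcome avoids every A_i.

9·p = 1/7 ≈ 0.1429; existence CERTIFIED by the union bound.


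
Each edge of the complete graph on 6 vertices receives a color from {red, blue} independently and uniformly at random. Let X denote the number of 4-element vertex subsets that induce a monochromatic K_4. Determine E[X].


Let X = Σ_S X_S over the C(6, 4) = 15 subsets S of size 4, where X_S = 1 if the K_4 on S is monochromatic.
For a fixed S, the K_4 on S has C(4, 2) = 6 edges. P[all 6 edges red] = (1/2)^6, and likewise for blue, so P[monochromatic] = 2·(1/2)^6 = 2^{1 − 6} = 1/32.
By linearity of expectation: E[X] = C(6, 4) · 2^{1 − 6} = 15 · 1/32 = 15/32.
Numerically: E[X] ≈ 0.468750.

E[X] = C(6,4)·2^(1−C(4,2)) = 15/32 ≈ 0.468750.


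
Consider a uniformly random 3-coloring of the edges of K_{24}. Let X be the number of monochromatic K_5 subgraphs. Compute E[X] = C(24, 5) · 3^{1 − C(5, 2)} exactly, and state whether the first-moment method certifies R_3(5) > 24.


E[X] = C(24, 5) · 3^{1 − 10} = 42504 · 3^{−9} = 42504/19683.
As a reduced fraction: E[X] = 14168/6561 ≈ 2.15943.
Is E[X] < 1? NO.
Since E[X] ≥ 1, the first-moment bound is inconclusive at n = 24; it does NOT by itself certify R_3(5) > 24.

E[X] = 14168/6561 ≈ 2.15943; E[X] ≥ 1; first-moment method inconclusive here.


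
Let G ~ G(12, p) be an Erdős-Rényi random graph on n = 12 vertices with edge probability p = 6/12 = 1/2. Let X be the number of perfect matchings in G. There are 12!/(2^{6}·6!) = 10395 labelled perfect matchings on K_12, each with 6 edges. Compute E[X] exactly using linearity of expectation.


K_12 has 12!/(2^{6}·6!) = 10395 labelled perfect matchings.
For each such perfect matching H, let X_H = 1 if all 6 edges of H are present in G. Then P[X_H = 1] = p^{6} = (1/2)^{6} = 1/64.
By linearity: E[X] = Σ_H E[X_H] = 10395 · p^{6} = 10395 · 1/64 = 10395/64.
Numerically: E[X] ≈ 162.4.

E[X] = 10395 · (1/2)^{6} = 10395/64 ≈ 162.4.


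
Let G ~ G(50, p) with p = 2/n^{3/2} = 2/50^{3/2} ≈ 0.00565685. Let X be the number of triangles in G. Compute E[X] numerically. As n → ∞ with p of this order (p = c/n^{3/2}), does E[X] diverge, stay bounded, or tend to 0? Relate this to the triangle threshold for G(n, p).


Number of potential triangles: C(50, 3) = 19600.
Each occurs with probability p³ ≈ (0.00565685)³ ≈ 1.81019336e-07.
By linearity: E[X] = C(50, 3)·p³ ≈ 19600 · 1.81019336e-07 ≈ 0.003548.
Since α = 3/2 > 1, p = c/n^{3/2} = o(1/n) is below the triangle threshold p ~ 1/n. Asymptotically E[X] ~ (c³/6)·n^{3(1−α)} = (2³/6)·n^{-1.5} → 0, so by Markov's inequality G has no triangles w.h.p.

E[X] ≈ 0.003548; in regime p = Θ(1/n^{3/2}) E[X] tends to 0 (below the triangle threshold p ~ 1/n).


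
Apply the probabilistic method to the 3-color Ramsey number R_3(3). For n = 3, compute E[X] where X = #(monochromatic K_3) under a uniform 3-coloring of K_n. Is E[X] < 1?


E[X] = C(3, 3) · 3^{1 − 3} = 1 · 3^{−2} = 1/9.
As a reduced fraction: E[X] = 1/9 ≈ 0.1111111.
Is E[X] < 1? YES.
Since E[X] < 1, there exists a 3-coloring of K_{3} with no monochromatic K_3; hence R_3(3) > 3.

E[X] = 1/9 ≈ 0.1111111; E[X] < 1, so R_3(3) > 3.


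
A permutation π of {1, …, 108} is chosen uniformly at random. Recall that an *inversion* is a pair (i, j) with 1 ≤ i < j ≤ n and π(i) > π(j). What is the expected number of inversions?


Write X = Σ X_I over the C(108, 2) = 5778 pairs i < j, with X_I the indicator of one inversion.
There are 5778 indicators.
For each fixed pair i < j, the values π(i) and π(j) are two distinct elements of {1, …, 108} in uniformly random order; by symmetry P[π(i) > π(j)] = 1/2.
By linearity: E[X] = 5778 · (1/2) = C(108, 2) · (1/2) = 5778/2 = 2889 ≈ 2889.0000.

E[X] = 2889 = 2889.0000.


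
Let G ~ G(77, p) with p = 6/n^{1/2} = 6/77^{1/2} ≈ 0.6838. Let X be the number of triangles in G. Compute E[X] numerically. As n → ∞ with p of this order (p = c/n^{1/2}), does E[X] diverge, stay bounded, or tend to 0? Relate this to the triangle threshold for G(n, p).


Number of potential triangles: C(77, 3) = 73150.
Each occurs with probability p³ ≈ (0.6838)³ ≈ 3.196816e-01.
By linearity: E[X] = C(77, 3)·p³ ≈ 73150 · 3.196816e-01 ≈ 23384.7103.
Since α = 1/2 < 1, p = c/n^{1/2} ≫ 1/n is above the triangle threshold p ~ 1/n. Asymptotically E[X] ~ (c³/6)·n^{3(1−α)} = (6³/6)·n^{1.5} → ∞; triangles are abundant w.h.p.

E[X] ≈ 23384.7103; in regime p = Θ(1/n^{1/2}) E[X] diverges (above the triangle threshold p ~ 1/n).


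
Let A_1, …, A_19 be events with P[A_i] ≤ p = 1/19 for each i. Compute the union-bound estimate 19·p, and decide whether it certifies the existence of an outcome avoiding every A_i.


Union bound: P[∪_{i=1}^{19} A_i] ≤ Σ_i P[A_i] ≤ 19·p = 19·(1/19) = 1.
Numerically: 1 ≈ 1.0000.
Is 1 < 1? NO.
Since the bound 1 is ≥ 1, the union bound is uninformative here; it does NOT by itself certify existence.

19·p = 1 ≈ 1.0000; existence NOT certified by the union bound.


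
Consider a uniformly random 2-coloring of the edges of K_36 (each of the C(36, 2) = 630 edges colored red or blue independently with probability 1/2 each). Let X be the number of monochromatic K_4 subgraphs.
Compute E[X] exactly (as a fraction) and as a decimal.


Let X = Σ_S X_S over the C(36, 4) = 58905 subsets S of size 4, where X_S = 1 if the K_4 on S is monochromatic.
For a fixed S, the K_4 on S has C(4, 2) = 6 edges. P[all 6 edges red] = (1/2)^6, and likewise for blue, so P[monochromatic] = 2·(1/2)^6 = 2^{1 − 6} = 1/32.
By linearity of expectation: E[X] = C(36, 4) · 2^{1 − 6} = 58905 · 1/32 = 58905/32.
Numerically: E[X] ≈ 1840.781.

E[X] = C(36,4)·2^(1−C(4,2)) = 58905/32 ≈ 1840.781.


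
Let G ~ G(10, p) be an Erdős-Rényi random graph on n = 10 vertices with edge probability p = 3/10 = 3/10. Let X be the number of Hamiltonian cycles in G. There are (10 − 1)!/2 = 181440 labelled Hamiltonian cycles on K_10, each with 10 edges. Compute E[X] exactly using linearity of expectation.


K_10 has (10 − 1)!/2 = 181440 labelled Hamiltonian cycles.
For each such Hamiltonian cycle H, let X_H = 1 if all 10 edges of H are present in G. Then P[X_H = 1] = p^{10} = (3/10)^{10} = 59049/10000000000.
Summing the indicators: E[X] = Σ_H E[X_H] = 181440 · p^{10} = 181440 · 59049/10000000000 = 33480783/31250000.
Numerically: E[X] ≈ 1.071.

E[X] = 181440 · (3/10)^{10} = 33480783/31250000 ≈ 1.071.


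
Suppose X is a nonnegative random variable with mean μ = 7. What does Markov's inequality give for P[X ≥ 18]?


μ = E[X] = 7, a = 18.
Markov: P[X ≥ 18] ≤ μ/a = (7)/18 = 7/18.
Numerically: ≈ 0.38889.
(Since a = 18 > μ = 7.00000, the bound 7/18 is < 1 and informative.)

P[X ≥ 18] ≤ 7/18 ≈ 0.38889.


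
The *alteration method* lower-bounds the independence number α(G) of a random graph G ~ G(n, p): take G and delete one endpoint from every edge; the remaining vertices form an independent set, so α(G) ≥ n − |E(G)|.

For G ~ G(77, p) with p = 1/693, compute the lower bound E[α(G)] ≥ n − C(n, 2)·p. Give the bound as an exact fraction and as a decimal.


E[|E(G)|] = C(77, 2)·p = 2926 · (1/693) = 38/9.
E[α(G)] ≥ n − E[|E(G)|] = 77 − 38/9 = 655/9.
Numerically: ≈ 72.777778.
(This is only a lower bound; the true E[α(G)] may be larger.)

E[α(G)] ≥ 655/9 ≈ 72.777778.


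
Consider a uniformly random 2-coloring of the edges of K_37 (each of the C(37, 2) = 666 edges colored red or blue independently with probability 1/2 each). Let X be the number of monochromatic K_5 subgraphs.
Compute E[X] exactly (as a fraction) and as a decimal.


Let X = Σ_S X_S over the C(37, 5) = 435897 subsets S of size 5, where X_S = 1 if the K_5 on S is monochromatic.
For a fixed S, the K_5 on S has C(5, 2) = 10 edges. P[all 10 edges red] = (1/2)^10, and likewise for blue, so P[monochromatic] = 2·(1/2)^10 = 2^{1 − 10} = 1/512.
Summing: E[X] = C(37, 5) · 2^{1 − 10} = 435897 · 1/512 = 435897/512.
Numerically: E[X] ≈ 851.361328.

E[X] = C(37,5)·2^(1−C(5,2)) = 435897/512 ≈ 851.361328.


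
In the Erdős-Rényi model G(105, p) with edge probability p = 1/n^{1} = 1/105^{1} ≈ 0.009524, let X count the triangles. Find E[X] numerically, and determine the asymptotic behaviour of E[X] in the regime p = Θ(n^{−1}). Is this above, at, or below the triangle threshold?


Number of potential triangles: C(105, 3) = 187460.
Each occurs with probability p³ ≈ (0.009524)³ ≈ 8.638376e-07.
By linearity: E[X] = C(105, 3)·p³ ≈ 187460 · 8.638376e-07 ≈ 0.1619.
Here α = 1, so p = 1/n is exactly at the triangle threshold p ~ 1/n. Asymptotically E[X] → c³/6 = 1³/6 = 1/6 ≈ 0.1667, a bounded constant. In this regime the triangle count is asymptotically Poisson(c³/6).

E[X] ≈ 0.1619; in regime p = Θ(1/n^{1}) E[X] stays bounded (at the triangle threshold p ~ 1/n).


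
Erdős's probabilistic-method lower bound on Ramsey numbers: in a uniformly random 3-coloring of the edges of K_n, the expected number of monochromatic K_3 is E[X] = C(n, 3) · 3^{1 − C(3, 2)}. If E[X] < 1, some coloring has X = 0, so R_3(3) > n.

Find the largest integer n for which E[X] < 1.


We need C(n, 3) · 3^{1 − 3} < 1, i.e. C(n, 3) < 3^{3 − 1} = 9.
Check values of n near the boundary:
  n = 3: C(3, 3) = 1; 1 < 9? YES
  n = 4: C(4, 3) = 4; 4 < 9? YES
  n = 5: C(5, 3) = 10; 10 < 9? NO
  n = 6: C(6, 3) = 20; 20 < 9? NO
  n = 7: C(7, 3) = 35; 35 < 9? NO
The largest n with C(n, 3) < 9 is n = 4 (where E[X] = 4/9 ≈ 0.444). Hence R_3(3) > 4, i.e. R_3(3) ≥ 5.

Largest n = 4; hence R_3(3) > 4.


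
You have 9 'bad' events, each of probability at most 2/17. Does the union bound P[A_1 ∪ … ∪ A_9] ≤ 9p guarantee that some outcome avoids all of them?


Union bound: P[∪_{i=1}^{9} A_i] ≤ Σ_i P[A_i] ≤ 9·p = 9·(2/17) = 18/17.
Numerically: 18/17 ≈ 1.0588.
Is 18/17 < 1? NO.
Since the bound 18/17 is ≥ 1, the union bound is uninformative here; it does NOT by itself certify existence.

9·p = 18/17 ≈ 1.0588; existence NOT certified by the union bound.


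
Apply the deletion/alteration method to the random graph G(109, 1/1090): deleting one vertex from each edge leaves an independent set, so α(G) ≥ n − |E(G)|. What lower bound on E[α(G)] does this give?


E[|E(G)|] = C(109, 2)·p = 5886 · (1/1090) = 27/5.
E[α(G)] ≥ n − E[|E(G)|] = 109 − 27/5 = 518/5.
Numerically: ≈ 103.60000.
(This is only a lower bound; the true E[α(G)] may be larger.)

E[α(G)] ≥ 518/5 ≈ 103.60000.


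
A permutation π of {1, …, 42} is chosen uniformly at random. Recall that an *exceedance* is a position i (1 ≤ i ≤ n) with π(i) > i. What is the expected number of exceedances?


Write X = Σ_{i=1}^{42} X_i, where X_i = 1_{π(i) > i}.
For each fixed i, π(i) is uniform over {1, …, 42} (marginal of a uniform permutation), so P[π(i) > i] = (n − i)/n. Summing: Σ_{i=1}^{42} (n − i)/n = (0 + 1 + … + 41)/42 = 42(42 − 1)/(2·42) = (42 − 1)/2.
Hence E[X] = Σ_{i=1}^{42} (42 − i)/42 = 41/2 ≈ 20.5000.

E[X] = 41/2 = 20.5000.


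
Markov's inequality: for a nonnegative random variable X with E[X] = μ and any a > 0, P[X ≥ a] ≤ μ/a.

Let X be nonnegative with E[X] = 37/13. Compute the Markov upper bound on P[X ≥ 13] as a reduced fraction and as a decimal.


μ = E[X] = 37/13, a = 13.
Markov: P[X ≥ 13] ≤ μ/a = (37/13)/13 = 37/169.
Numerically: ≈ 0.21893.
(Since a = 13 > μ = 2.84615, the bound 37/169 is < 1 and informative.)

P[X ≥ 13] ≤ 37/169 ≈ 0.21893.


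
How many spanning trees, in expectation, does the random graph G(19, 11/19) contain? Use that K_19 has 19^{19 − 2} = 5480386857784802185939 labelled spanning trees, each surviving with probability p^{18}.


K_19 has 19^{19 − 2} = 5480386857784802185939 labelled spanning trees.
For each such spanning tree H, let X_H = 1 if all 18 edges of H are present in G. Then P[X_H = 1] = p^{18} = (11/19)^{18} = 5559917313492231481/104127350297911241532841.
By linearity of expectation: E[X] = Σ_H E[X_H] = 5480386857784802185939 · p^{18} = 5480386857784802185939 · 5559917313492231481/104127350297911241532841 = 5559917313492231481/19.
Numerically: E[X] ≈ 2.926e+17.

E[X] = 5480386857784802185939 · (11/19)^{18} = 5559917313492231481/19 ≈ 2.926e+17.


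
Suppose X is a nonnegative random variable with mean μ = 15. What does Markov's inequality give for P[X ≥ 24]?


μ = E[X] = 15, a = 24.
Markov: P[X ≥ 24] ≤ μ/a = (15)/24 = 5/8.
Numerically: ≈ 0.625000.
(Since a = 24 > μ = 15.000000, the bound 5/8 is < 1 and informative.)

P[X ≥ 24] ≤ 5/8 ≈ 0.625000.


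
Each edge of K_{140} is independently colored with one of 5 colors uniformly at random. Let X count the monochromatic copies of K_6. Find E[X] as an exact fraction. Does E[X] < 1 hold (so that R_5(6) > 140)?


E[X] = C(140, 6) · 5^{1 − 15} = 9381724380 · 5^{−14} = 9381724380/6103515625.
As a reduced fraction: E[X] = 1876344876/1220703125 ≈ 1.53710.
Is E[X] < 1? NO.
Since E[X] ≥ 1, the first-moment bound is inconclusive at n = 140; it does NOT by itself certify R_5(6) > 140.

E[X] = 1876344876/1220703125 ≈ 1.53710; E[X] ≥ 1; first-moment method inconclusive here.


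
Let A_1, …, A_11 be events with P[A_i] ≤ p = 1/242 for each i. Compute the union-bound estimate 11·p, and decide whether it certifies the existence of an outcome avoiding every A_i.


Union bound: P[∪_{i=1}^{11} A_i] ≤ Σ_i P[A_i] ≤ 11·p = 11·(1/242) = 1/22.
Numerically: 1/22 ≈ 0.045.
Is 1/22 < 1? YES.
Since P[∪ A_i] ≤ 1/22 < 1, the complement has P[∩ A_i^c] ≥ 1 − 1/22 = 21/22 > 0, so some outcome avoids every A_i.

11·p = 1/22 ≈ 0.045; existence CERTIFIED by the union bound.


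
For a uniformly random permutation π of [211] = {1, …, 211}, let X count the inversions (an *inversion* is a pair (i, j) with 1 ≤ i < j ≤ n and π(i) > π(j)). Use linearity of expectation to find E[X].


Write X = Σ X_I over the C(211, 2) = 22155 pairs i < j, with X_I the indicator of one inversion.
There are 22155 indicators.
For each fixed pair i < j, the values π(i) and π(j) are two distinct elements of {1, …, 211} in uniformly random order; by symmetry P[π(i) > π(j)] = 1/2.
By linearity: E[X] = 22155 · (1/2) = C(211, 2) · (1/2) = 22155/2 = 22155/2 ≈ 11077.50000.

E[X] = 22155/2 = 11077.50000.


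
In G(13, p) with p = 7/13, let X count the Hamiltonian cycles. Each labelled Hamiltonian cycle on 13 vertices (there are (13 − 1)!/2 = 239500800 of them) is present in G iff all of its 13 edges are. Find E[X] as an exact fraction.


K_13 has (13 − 1)!/2 = 239500800 labelled Hamiltonian cycles.
For each such Hamiltonian cycle H, let X_H = 1 if all 13 edges of H are present in G. Then P[X_H = 1] = p^{13} = (7/13)^{13} = 96889010407/302875106592253.
Summing the indicators: E[X] = Σ_H E[X_H] = 239500800 · p^{13} = 239500800 · 96889010407/302875106592253 = 23204995503684825600/302875106592253.
Numerically: E[X] ≈ 7.66e+04.

E[X] = 239500800 · (7/13)^{13} = 23204995503684825600/302875106592253 ≈ 7.66e+04.


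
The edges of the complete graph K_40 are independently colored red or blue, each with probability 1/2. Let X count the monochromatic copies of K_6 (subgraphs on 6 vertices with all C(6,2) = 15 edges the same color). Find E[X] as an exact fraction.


Let X = Σ_S X_S over the C(40, 6) = 3838380 subsets S of size 6, where X_S = 1 if the K_6 on S is monochromatic.
For a fixed S, the K_6 on S has C(6, 2) = 15 edges. P[all 15 edges red] = (1/2)^15, and likewise for blue, so P[monochromatic] = 2·(1/2)^15 = 2^{1 − 15} = 1/16384.
By linearity: E[X] = C(40, 6) · 2^{1 − 15} = 3838380 · 1/16384 = 959595/4096.
Numerically: E[X] ≈ 234.27612.

E[X] = C(40,6)·2^(1−C(6,2)) = 959595/4096 ≈ 234.27612.
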